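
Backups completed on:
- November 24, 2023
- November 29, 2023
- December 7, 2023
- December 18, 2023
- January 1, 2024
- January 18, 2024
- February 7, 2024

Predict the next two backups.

Intervals are 5, 8, 11, 14, 17, 20 days — an arithmetic progression with common difference 3.
Next gap: 23 days. February 7, 2024 + 23 days = March 1, 2024.
Next gap: 26 days. March 1, 2024 + 26 days = March 27, 2024.

March 1, 2024; March 27, 2024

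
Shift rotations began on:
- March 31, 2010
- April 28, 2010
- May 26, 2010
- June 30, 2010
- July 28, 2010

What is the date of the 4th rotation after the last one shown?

November 24, 2010

Every date is a Wednesday; gaps 28, 28, 35, 28 days.
Each is the last Wednesday of its month (at least one falls on the 29th or later, ruling out '4th Wednesday').
August 2010 ends with Wednesday August 25, 2010.
September 2010 ends with Wednesday September 29, 2010.
October 2010 ends with Wednesday October 27, 2010.
November 2010 ends with Wednesday November 24, 2010.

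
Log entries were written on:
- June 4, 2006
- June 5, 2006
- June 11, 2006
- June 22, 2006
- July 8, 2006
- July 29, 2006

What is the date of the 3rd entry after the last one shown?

Gaps: 1, 6, 11, 16, 21 days — each gap is 5 larger than the previous one.
Next gap: 26 days. July 29, 2006 + 26 days = August 24, 2006.
Next gap: 31 days. August 24, 2006 + 31 days = September 24, 2006.
Next gap: 36 days. September 24, 2006 + 36 days = October 30, 2006.

October 30, 2006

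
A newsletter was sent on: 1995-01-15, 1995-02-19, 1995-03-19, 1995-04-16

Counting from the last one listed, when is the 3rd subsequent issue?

1995-07-16

All dates are Sundays, 35, 28, 28 days apart.
Specifically, the 3rd Sunday of each month.
May 1995 — 3rd Sunday is 1995-05-21.
3rd Sunday of June 1995: 1995-06-18.
3rd Sunday of July 1995: 1995-07-16.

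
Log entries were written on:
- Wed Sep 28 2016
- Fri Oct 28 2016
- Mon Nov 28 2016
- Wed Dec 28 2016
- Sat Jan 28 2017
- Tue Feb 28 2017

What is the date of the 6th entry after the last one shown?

Mon Aug 28 2017

Gaps: 30, 31, 30, 31, 31 days — not constant. Every event is on the 28th of the month.
Pattern: the 28th of each month.
March 2017: Tue Mar 28 2017.
Next: April 2017 → Fri Apr 28 2017.
May 2017: Sun May 28 2017.
Next: June 2017 → Wed Jun 28 2017.
July 2017: Fri Jul 28 2017.
Next: August 2017 → Mon Aug 28 2017.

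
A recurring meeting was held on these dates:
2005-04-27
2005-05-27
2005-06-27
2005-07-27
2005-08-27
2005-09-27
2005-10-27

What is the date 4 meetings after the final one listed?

2006-02-27

Gaps: 30, 31, 30, 31, 31, 30 days — not constant. Every event is on the 27th of the month.
Pattern: the 27th of each month.
Next: November 2005 → 2005-11-27.
Next: December 2005 → 2005-12-27.
Next: January 2006 → 2006-01-27.
Next: February 2006 → 2006-02-27.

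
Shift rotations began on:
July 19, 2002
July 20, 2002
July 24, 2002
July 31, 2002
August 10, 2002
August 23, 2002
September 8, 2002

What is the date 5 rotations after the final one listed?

January 11, 2003

Intervals are 1, 4, 7, 10, 13, 16 days — an arithmetic progression with common difference 3.
Next gap: 19 days. September 8, 2002 + 19 days = September 27, 2002.
Next gap: 22 days. September 27, 2002 + 22 days = October 19, 2002.
Next gap: 25 days. October 19, 2002 + 25 days = November 13, 2002.
Next gap: 28 days. November 13, 2002 + 28 days = December 11, 2002.
Next gap: 31 days. December 11, 2002 + 31 days = January 11, 2003.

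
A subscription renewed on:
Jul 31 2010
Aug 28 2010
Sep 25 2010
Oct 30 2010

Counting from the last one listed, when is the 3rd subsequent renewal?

Jan 29 2011

All Saturdays; the gaps (28, 28, 35) vary with month length.
This is the last Saturday of each month.
November 2010 ends with Saturday Nov 27 2010.
December 2010 ends with Saturday Dec 25 2010.
January 2011 ends with Saturday Jan 29 2011.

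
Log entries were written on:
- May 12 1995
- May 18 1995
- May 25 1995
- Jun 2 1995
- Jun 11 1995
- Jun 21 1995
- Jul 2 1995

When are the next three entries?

Jul 14 1995, Jul 27 1995, Aug 10 1995

Intervals are 6, 7, 8, 9, 10, 11 days — an arithmetic progression with common difference 1.
Next gap: 12 days. Jul 2 1995 + 12 days = Jul 14 1995.
Next gap: 13 days. Jul 14 1995 + 13 days = Jul 27 1995.
Next gap: 14 days. Jul 27 1995 + 14 days = Aug 10 1995.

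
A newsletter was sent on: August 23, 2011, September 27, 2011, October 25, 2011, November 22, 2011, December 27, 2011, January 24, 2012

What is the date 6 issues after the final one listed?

These are Tuesdays at 28- or 35-day spacing (35, 28, 28, 35, 28).
The pattern: 4th Tuesday of the month.
February 2012 — 4th Tuesday is February 28, 2012.
March 2012 — 4th Tuesday is March 27, 2012.
April 2012 — 4th Tuesday is April 24, 2012.
May 2012 — 4th Tuesday is May 22, 2012.
June 2012 — 4th Tuesday is June 26, 2012.
4th Tuesday of July 2012: July 24, 2012.

July 24, 2012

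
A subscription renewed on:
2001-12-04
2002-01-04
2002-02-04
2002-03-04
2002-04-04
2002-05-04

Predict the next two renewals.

Each date is the 4th; the gaps (31, 31, 28, 31, 30) track the month lengths.
The rule is the 4th of each month.
June 2002: 2002-06-04.
July 2002: 2002-07-04.

2002-06-04, 2002-07-04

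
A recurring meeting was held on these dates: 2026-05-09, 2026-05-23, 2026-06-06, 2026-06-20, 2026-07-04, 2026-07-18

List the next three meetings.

2026-08-01, 2026-08-15, 2026-08-29

Every event comes 14 days after the last (14, 14, 14, 14, 14).
2026-07-18 + 14 days = 2026-08-01.
2026-08-01 + 14 days = 2026-08-15.
2026-08-15 + 14 days = 2026-08-29.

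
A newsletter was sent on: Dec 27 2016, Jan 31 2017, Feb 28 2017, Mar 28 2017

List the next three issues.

Every date is a Tuesday; gaps 35, 28, 28 days.
Each is the last Tuesday of its month (at least one falls on the 29th or later, ruling out '4th Tuesday').
April 2017 ends with Tuesday Apr 25 2017.
May 2017 ends with Tuesday May 30 2017.
June 2017 ends with Tuesday Jun 27 2017.

Apr 25 2017, May 30 2017, Jun 27 2017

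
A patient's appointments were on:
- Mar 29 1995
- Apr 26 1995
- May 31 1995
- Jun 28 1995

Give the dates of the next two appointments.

Every date is a Wednesday; gaps 28, 35, 28 days.
Each is the last Wednesday of its month (at least one falls on the 29th or later, ruling out '4th Wednesday').
Last Wednesday of July 1995: Jul 26 1995.
August 1995 ends with Wednesday Aug 30 1995.

Jul 26 1995, Aug 30 1995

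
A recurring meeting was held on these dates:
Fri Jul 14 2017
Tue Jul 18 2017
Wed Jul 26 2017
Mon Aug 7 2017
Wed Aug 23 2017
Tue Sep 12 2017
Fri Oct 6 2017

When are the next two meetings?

Fri Nov 3 2017, Tue Dec 5 2017

The spacing grows by 4 each time: 4, 8, 12, 16, 20, 24 days.
Next gap: 28 days. Fri Oct 6 2017 + 28 days = Fri Nov 3 2017.
Next gap: 32 days. Fri Nov 3 2017 + 32 days = Tue Dec 5 2017.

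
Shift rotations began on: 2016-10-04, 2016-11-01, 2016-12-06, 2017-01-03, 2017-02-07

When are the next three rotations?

2017-03-07, 2017-04-04, 2017-05-02

Gaps: 28, 35, 28, 35 days — a mix of 28 and 35. Every date is a Tuesday.
Each is the 1st Tuesday of its month.
March 2017 — 1st Tuesday is 2017-03-07.
1st Tuesday of April 2017: 2017-04-04.
May 2017 — 1st Tuesday is 2017-05-02.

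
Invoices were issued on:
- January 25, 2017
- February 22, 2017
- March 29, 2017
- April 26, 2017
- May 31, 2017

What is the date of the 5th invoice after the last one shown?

These are Wednesdays with 28, 35, 28, 35-day gaps.
Each is the final Wednesday of its month — March 29, 2017 is past the 28th, so '4th Wednesday' doesn't fit.
Last Wednesday of June 2017: June 28, 2017.
Last Wednesday of July 2017: July 26, 2017.
Last Wednesday of August 2017: August 30, 2017.
Last Wednesday of September 2017: September 27, 2017.
Last Wednesday of October 2017: October 25, 2017.

October 25, 2017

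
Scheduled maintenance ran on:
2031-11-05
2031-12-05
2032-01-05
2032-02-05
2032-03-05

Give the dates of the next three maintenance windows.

2032-04-05, 2032-05-05, 2032-06-05

The day-of-month is always 5 (30, 31, 31, 29 days between events).
So this recurs on the 5th of each month.
April 2032: 2032-04-05.
Next: May 2032 → 2032-05-05.
June 2032: 2032-06-05.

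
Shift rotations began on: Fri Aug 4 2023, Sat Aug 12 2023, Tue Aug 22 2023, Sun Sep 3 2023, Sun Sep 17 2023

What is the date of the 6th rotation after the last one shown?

Gaps: 8, 10, 12, 14 days — each gap is 2 larger than the previous one.
Next gap: 16 days. Sun Sep 17 2023 + 16 days = Tue Oct 3 2023.
Next gap: 18 days. Tue Oct 3 2023 + 18 days = Sat Oct 21 2023.
Next gap: 20 days. Sat Oct 21 2023 + 20 days = Fri Nov 10 2023.
Next gap: 22 days. Fri Nov 10 2023 + 22 days = Sat Dec 2 2023.
Next gap: 24 days. Sat Dec 2 2023 + 24 days = Tue Dec 26 2023.
Next gap: 26 days. Tue Dec 26 2023 + 26 days = Sun Jan 21 2024.

Sun Jan 21 2024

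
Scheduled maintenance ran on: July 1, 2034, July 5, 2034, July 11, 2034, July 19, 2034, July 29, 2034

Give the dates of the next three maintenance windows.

August 10, 2034; August 24, 2034; September 9, 2034

The spacing grows by 2 each time: 4, 6, 8, 10 days.
Next gap: 12 days. July 29, 2034 + 12 days = August 10, 2034.
Next gap: 14 days. August 10, 2034 + 14 days = August 24, 2034.
Next gap: 16 days. August 24, 2034 + 16 days = September 9, 2034.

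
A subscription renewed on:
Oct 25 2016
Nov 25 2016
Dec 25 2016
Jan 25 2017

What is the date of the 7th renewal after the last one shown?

Aug 25 2017

Gaps: 31, 30, 31 days — not constant. Every event is on the 25th of the month.
Pattern: the 25th of each month.
Next: February 2017 → Feb 25 2017.
Next: March 2017 → Mar 25 2017.
Next: April 2017 → Apr 25 2017.
May 2017: May 25 2017.
Next: June 2017 → Jun 25 2017.
Next: July 2017 → Jul 25 2017.
August 2017: Aug 25 2017.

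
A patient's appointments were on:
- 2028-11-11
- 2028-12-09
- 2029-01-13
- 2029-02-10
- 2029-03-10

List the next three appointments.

2029-04-14, 2029-05-12, 2029-06-09

Gaps: 28, 35, 28, 28 days — a mix of 28 and 35. Every date is a Saturday.
Each is the 2nd Saturday of its month.
April 2029 — 2nd Saturday is 2029-04-14.
2nd Saturday of May 2029: 2029-05-12.
2nd Saturday of June 2029: 2029-06-09.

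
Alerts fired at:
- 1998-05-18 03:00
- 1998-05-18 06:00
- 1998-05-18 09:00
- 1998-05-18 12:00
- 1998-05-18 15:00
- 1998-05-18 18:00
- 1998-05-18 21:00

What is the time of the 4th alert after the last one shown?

1998-05-19 09:00

Gaps: 3, 3, 3, 3, 3, 3 hours — each event is 3 hours after the previous one.
1998-05-18 21:00 + 3 h = 1998-05-19 00:00.
1998-05-19 00:00 + 3 h = 1998-05-19 03:00.
1998-05-19 03:00 + 3 h = 1998-05-19 06:00.
1998-05-19 06:00 + 3 h = 1998-05-19 09:00.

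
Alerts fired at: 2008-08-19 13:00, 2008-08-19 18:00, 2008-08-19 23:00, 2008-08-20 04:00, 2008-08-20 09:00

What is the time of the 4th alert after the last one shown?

2008-08-21 05:00

Spacing: 5, 5, 5, 5 h — constant 5 h.
2008-08-20 09:00 + 5 h = 2008-08-20 14:00.
2008-08-20 14:00 + 5 h = 2008-08-20 19:00.
2008-08-20 19:00 + 5 h = 2008-08-21 00:00.
2008-08-21 00:00 + 5 h = 2008-08-21 05:00.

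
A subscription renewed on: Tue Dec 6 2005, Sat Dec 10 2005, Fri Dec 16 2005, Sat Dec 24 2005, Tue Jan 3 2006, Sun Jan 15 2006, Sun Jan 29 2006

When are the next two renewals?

Gaps: 4, 6, 8, 10, 12, 14 days — each gap is 2 larger than the previous one.
Next gap: 16 days. Sun Jan 29 2006 + 16 days = Tue Feb 14 2006.
Next gap: 18 days. Tue Feb 14 2006 + 18 days = Sat Mar 4 2006.

Tue Feb 14 2006, Sat Mar 4 2006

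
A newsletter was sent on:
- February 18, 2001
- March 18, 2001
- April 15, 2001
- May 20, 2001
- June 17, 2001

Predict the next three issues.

July 15, 2001; August 19, 2001; September 16, 2001

These are Sundays at 28- or 35-day spacing (28, 28, 35, 28).
The pattern: 3rd Sunday of the month.
July 2001 — 3rd Sunday is July 15, 2001.
3rd Sunday of August 2001: August 19, 2001.
September 2001 — 3rd Sunday is September 16, 2001.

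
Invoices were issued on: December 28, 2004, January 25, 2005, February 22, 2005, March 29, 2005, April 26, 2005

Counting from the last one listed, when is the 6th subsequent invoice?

October 25, 2005

Every date is a Tuesday; gaps 28, 28, 35, 28 days.
Each is the last Tuesday of its month (at least one falls on the 29th or later, ruling out '4th Tuesday').
May 2005 ends with Tuesday May 31, 2005.
Last Tuesday of June 2005: June 28, 2005.
Last Tuesday of July 2005: July 26, 2005.
August 2005 ends with Tuesday August 30, 2005.
Last Tuesday of September 2005: September 27, 2005.
October 2005 ends with Tuesday October 25, 2005.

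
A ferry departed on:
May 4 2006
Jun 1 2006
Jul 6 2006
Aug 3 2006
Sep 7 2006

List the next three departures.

Oct 5 2006, Nov 2 2006, Dec 7 2006

These are Thursdays at 28- or 35-day spacing (28, 35, 28, 35).
The pattern: 1st Thursday of the month.
October 2006 — 1st Thursday is Oct 5 2006.
1st Thursday of November 2006: Nov 2 2006.
December 2006 — 1st Thursday is Dec 7 2006.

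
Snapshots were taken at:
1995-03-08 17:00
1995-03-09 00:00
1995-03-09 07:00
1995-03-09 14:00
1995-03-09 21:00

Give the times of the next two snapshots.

1995-03-10 04:00, 1995-03-10 11:00

Spacing: 7, 7, 7, 7 h — constant 7 h.
1995-03-09 21:00 + 7 h = 1995-03-10 04:00.
1995-03-10 04:00 + 7 h = 1995-03-10 11:00.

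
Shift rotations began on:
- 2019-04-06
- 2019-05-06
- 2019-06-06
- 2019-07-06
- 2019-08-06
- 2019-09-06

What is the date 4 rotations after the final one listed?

2020-01-06

Gaps: 30, 31, 30, 31, 31 days — not constant. Every event is on the 6th of the month.
Pattern: the 6th of each month.
Next: October 2019 → 2019-10-06.
Next: November 2019 → 2019-11-06.
Next: December 2019 → 2019-12-06.
Next: January 2020 → 2020-01-06.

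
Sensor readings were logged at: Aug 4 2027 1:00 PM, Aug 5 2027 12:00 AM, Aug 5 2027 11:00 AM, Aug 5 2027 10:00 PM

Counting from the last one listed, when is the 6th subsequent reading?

Aug 8 2027 4:00 PM

Spacing: 11, 11, 11 h — constant 11 h.
Aug 5 2027 10:00 PM + 11 h = Aug 6 2027 9:00 AM.
Aug 6 2027 9:00 AM + 11 h = Aug 6 2027 8:00 PM.
Aug 6 2027 8:00 PM + 11 h = Aug 7 2027 7:00 AM.
Aug 7 2027 7:00 AM + 11 h = Aug 7 2027 6:00 PM.
Aug 7 2027 6:00 PM + 11 h = Aug 8 2027 5:00 AM.
Aug 8 2027 5:00 AM + 11 h = Aug 8 2027 4:00 PM.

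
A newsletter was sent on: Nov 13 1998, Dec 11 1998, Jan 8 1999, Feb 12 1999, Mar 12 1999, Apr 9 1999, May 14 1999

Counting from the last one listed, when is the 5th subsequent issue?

Oct 8 1999

These are Fridays at 28- or 35-day spacing (28, 28, 35, 28, 28, 35).
The pattern: 2nd Friday of the month.
June 1999 — 2nd Friday is Jun 11 1999.
July 1999 — 2nd Friday is Jul 9 1999.
August 1999 — 2nd Friday is Aug 13 1999.
September 1999 — 2nd Friday is Sep 10 1999.
October 1999 — 2nd Friday is Oct 8 1999.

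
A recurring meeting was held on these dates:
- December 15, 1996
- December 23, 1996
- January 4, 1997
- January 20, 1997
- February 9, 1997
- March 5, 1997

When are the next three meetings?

April 2, 1997; May 4, 1997; June 9, 1997

Gaps: 8, 12, 16, 20, 24 days — each gap is 4 larger than the previous one.
Next gap: 28 days. March 5, 1997 + 28 days = April 2, 1997.
Next gap: 32 days. April 2, 1997 + 32 days = May 4, 1997.
Next gap: 36 days. May 4, 1997 + 36 days = June 9, 1997.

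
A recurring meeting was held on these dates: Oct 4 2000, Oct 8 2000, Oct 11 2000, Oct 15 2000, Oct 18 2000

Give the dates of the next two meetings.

Oct 22 2000, Oct 25 2000

Every event lands on a Wednesday or Sunday (gaps cycle 4, 3, 4, 3).
So the schedule is: every Wednesday and Sunday.
The following Sunday is Oct 22 2000.
The following Wednesday is Oct 25 2000.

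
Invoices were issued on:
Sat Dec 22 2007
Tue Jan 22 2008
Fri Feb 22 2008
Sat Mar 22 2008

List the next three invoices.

Gaps: 31, 31, 29 days — not constant. Every event is on the 22nd of the month.
Pattern: the 22nd of each month.
Next: April 2008 → Tue Apr 22 2008.
May 2008: Thu May 22 2008.
June 2008: Sun Jun 22 2008.

Tue Apr 22 2008, Thu May 22 2008, Sun Jun 22 2008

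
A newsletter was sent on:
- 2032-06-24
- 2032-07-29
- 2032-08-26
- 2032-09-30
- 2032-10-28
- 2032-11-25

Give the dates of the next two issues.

2032-12-30, 2033-01-27

All Thursdays; the gaps (35, 28, 35, 28, 28) vary with month length.
This is the last Thursday of each month.
December 2032 ends with Thursday 2032-12-30.
January 2033 ends with Thursday 2033-01-27.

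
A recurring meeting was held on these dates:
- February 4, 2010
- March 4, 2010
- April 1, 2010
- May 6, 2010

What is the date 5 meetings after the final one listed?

These are Thursdays at 28- or 35-day spacing (28, 28, 35).
The pattern: 1st Thursday of the month.
June 2010 — 1st Thursday is June 3, 2010.
1st Thursday of July 2010: July 1, 2010.
August 2010 — 1st Thursday is August 5, 2010.
1st Thursday of September 2010: September 2, 2010.
October 2010 — 1st Thursday is October 7, 2010.

October 7, 2010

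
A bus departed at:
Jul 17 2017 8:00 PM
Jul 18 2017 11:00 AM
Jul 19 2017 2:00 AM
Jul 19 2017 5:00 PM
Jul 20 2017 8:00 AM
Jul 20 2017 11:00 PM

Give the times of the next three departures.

Jul 21 2017 2:00 PM, Jul 22 2017 5:00 AM, Jul 22 2017 8:00 PM

Spacing: 15, 15, 15, 15, 15 h — constant 15 h.
Jul 20 2017 11:00 PM + 15 h = Jul 21 2017 2:00 PM.
Jul 21 2017 2:00 PM + 15 h = Jul 22 2017 5:00 AM.
Jul 22 2017 5:00 AM + 15 h = Jul 22 2017 8:00 PM.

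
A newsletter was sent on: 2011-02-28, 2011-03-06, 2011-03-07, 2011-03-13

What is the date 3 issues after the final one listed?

2011-03-21

Gaps: 6, 1, 6 days — not constant, but cyclic with period 2.
The events fall on every Monday and Sunday.
Next Monday: 2011-03-14.
Next Sunday: 2011-03-20.
The following Monday is 2011-03-21.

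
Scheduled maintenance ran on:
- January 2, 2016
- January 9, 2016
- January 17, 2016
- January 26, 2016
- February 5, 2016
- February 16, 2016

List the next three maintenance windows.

February 28, 2016; March 12, 2016; March 26, 2016

Gaps: 7, 8, 9, 10, 11 days — each gap is 1 larger than the previous one.
Next gap: 12 days. February 16, 2016 + 12 days = February 28, 2016.
Next gap: 13 days. February 28, 2016 + 13 days = March 12, 2016.
Next gap: 14 days. March 12, 2016 + 14 days = March 26, 2016.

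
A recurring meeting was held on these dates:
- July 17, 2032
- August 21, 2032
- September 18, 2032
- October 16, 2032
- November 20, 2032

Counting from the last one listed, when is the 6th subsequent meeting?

May 21, 2033

These are Saturdays at 28- or 35-day spacing (35, 28, 28, 35).
The pattern: 3rd Saturday of the month.
3rd Saturday of December 2032: December 18, 2032.
January 2033 — 3rd Saturday is January 15, 2033.
February 2033 — 3rd Saturday is February 19, 2033.
March 2033 — 3rd Saturday is March 19, 2033.
3rd Saturday of April 2033: April 16, 2033.
May 2033 — 3rd Saturday is May 21, 2033.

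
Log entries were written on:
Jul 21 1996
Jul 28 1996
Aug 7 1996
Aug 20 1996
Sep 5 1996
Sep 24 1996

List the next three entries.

Oct 16 1996, Nov 10 1996, Dec 8 1996

Gaps: 7, 10, 13, 16, 19 days — each gap is 3 larger than the previous one.
Next gap: 22 days. Sep 24 1996 + 22 days = Oct 16 1996.
Next gap: 25 days. Oct 16 1996 + 25 days = Nov 10 1996.
Next gap: 28 days. Nov 10 1996 + 28 days = Dec 8 1996.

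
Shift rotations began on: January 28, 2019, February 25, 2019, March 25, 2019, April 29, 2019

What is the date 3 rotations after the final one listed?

July 29, 2019

Every date is a Monday; gaps 28, 28, 35 days.
Each is the last Monday of its month (at least one falls on the 29th or later, ruling out '4th Monday').
Last Monday of May 2019: May 27, 2019.
Last Monday of June 2019: June 24, 2019.
Last Monday of July 2019: July 29, 2019.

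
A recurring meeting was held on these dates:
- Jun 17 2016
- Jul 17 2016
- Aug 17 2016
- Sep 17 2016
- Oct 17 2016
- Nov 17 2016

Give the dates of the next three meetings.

Gaps: 30, 31, 31, 30, 31 days — not constant. Every event is on the 17th of the month.
Pattern: the 17th of each month.
Next: December 2016 → Dec 17 2016.
January 2017: Jan 17 2017.
February 2017: Feb 17 2017.

Dec 17 2016, Jan 17 2017, Feb 17 2017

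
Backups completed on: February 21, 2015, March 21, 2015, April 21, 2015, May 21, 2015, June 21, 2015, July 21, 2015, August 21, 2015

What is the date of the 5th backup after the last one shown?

The day-of-month is always 21 (28, 31, 30, 31, 30, 31 days between events).
So this recurs on the 21st of each month.
Next: September 2015 → September 21, 2015.
October 2015: October 21, 2015.
November 2015: November 21, 2015.
December 2015: December 21, 2015.
January 2016: January 21, 2016.

January 21, 2016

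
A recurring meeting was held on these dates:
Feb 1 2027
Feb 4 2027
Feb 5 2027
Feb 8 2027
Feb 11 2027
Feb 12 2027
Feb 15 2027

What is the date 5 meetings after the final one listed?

Gaps: 3, 1, 3, 3, 1, 3 days — not constant, but cyclic with period 3.
The events fall on every Monday, Thursday and Friday.
Next Thursday: Feb 18 2027.
The following Friday is Feb 19 2027.
The following Monday is Feb 22 2027.
Next Thursday: Feb 25 2027.
The following Friday is Feb 26 2027.

Feb 26 2027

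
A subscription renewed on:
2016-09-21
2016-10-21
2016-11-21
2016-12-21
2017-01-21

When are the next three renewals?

Each date is the 21st; the gaps (30, 31, 30, 31) track the month lengths.
The rule is the 21st of each month.
Next: February 2017 → 2017-02-21.
Next: March 2017 → 2017-03-21.
April 2017: 2017-04-21.

2017-02-21, 2017-03-21, 2017-04-21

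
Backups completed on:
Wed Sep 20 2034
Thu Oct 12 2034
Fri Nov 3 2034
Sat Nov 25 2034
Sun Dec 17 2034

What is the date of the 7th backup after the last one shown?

Gaps between consecutive events: 22, 22, 22, 22 days — a constant 22-day interval.
Sun Dec 17 2034 + 22 days = Mon Jan 8 2035.
Mon Jan 8 2035 + 22 days = Tue Jan 30 2035.
Tue Jan 30 2035 + 22 days = Wed Feb 21 2035.
Wed Feb 21 2035 + 22 days = Thu Mar 15 2035.
Thu Mar 15 2035 + 22 days = Fri Apr 6 2035.
Fri Apr 6 2035 + 22 days = Sat Apr 28 2035.
Sat Apr 28 2035 + 22 days = Sun May 20 2035.

Sun May 20 2035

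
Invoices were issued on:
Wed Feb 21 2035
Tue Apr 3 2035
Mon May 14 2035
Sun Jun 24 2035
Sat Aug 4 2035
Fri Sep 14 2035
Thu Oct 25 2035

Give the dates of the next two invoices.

The spacing is 41, 41, 41, 41, 41, 41 days — always 41 days.
Thu Oct 25 2035 + 41 days = Wed Dec 5 2035.
Wed Dec 5 2035 + 41 days = Tue Jan 15 2036.

Wed Dec 5 2035, Tue Jan 15 2036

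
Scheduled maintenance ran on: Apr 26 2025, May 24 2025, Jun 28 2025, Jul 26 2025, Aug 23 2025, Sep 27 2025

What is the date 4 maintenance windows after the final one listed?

Jan 24 2026

These are Saturdays at 28- or 35-day spacing (28, 35, 28, 28, 35).
The pattern: 4th Saturday of the month.
October 2025 — 4th Saturday is Oct 25 2025.
4th Saturday of November 2025: Nov 22 2025.
December 2025 — 4th Saturday is Dec 27 2025.
4th Saturday of January 2026: Jan 24 2026.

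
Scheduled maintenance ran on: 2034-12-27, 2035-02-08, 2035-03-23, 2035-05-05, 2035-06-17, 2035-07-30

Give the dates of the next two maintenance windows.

The spacing is 43, 43, 43, 43, 43 days — always 43 days.
2035-07-30 + 43 days = 2035-09-11.
2035-09-11 + 43 days = 2035-10-24.

2035-09-11, 2035-10-24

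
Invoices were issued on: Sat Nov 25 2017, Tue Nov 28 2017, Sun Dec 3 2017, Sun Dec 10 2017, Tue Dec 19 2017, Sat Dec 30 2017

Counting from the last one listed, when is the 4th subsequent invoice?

Intervals are 3, 5, 7, 9, 11 days — an arithmetic progression with common difference 2.
Next gap: 13 days. Sat Dec 30 2017 + 13 days = Fri Jan 12 2018.
Next gap: 15 days. Fri Jan 12 2018 + 15 days = Sat Jan 27 2018.
Next gap: 17 days. Sat Jan 27 2018 + 17 days = Tue Feb 13 2018.
Next gap: 19 days. Tue Feb 13 2018 + 19 days = Sun Mar 4 2018.

Sun Mar 4 2018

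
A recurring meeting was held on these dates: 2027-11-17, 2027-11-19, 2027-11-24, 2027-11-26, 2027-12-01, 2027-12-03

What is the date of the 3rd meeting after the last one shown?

Every event lands on a Wednesday or Friday (gaps cycle 2, 5, 2, 5, 2).
So the schedule is: every Wednesday and Friday.
Next Wednesday: 2027-12-08.
Next Friday: 2027-12-10.
The following Wednesday is 2027-12-15.

2027-12-15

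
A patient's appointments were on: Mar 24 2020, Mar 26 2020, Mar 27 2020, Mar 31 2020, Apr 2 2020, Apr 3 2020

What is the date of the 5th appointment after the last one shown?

Apr 16 2020

Gaps: 2, 1, 4, 2, 1 days — not constant, but cyclic with period 3.
The events fall on every Tuesday, Thursday and Friday.
The following Tuesday is Apr 7 2020.
The following Thursday is Apr 9 2020.
Next Friday: Apr 10 2020.
The following Tuesday is Apr 14 2020.
Next Thursday: Apr 16 2020.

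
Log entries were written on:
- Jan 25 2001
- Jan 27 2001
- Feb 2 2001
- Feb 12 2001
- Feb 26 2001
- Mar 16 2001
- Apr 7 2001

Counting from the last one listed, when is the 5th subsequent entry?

The spacing grows by 4 each time: 2, 6, 10, 14, 18, 22 days.
Next gap: 26 days. Apr 7 2001 + 26 days = May 3 2001.
Next gap: 30 days. May 3 2001 + 30 days = Jun 2 2001.
Next gap: 34 days. Jun 2 2001 + 34 days = Jul 6 2001.
Next gap: 38 days. Jul 6 2001 + 38 days = Aug 13 2001.
Next gap: 42 days. Aug 13 2001 + 42 days = Sep 24 2001.

Sep 24 2001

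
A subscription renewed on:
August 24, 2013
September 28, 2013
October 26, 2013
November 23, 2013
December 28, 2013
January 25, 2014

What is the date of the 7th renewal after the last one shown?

August 23, 2014

These are Saturdays at 28- or 35-day spacing (35, 28, 28, 35, 28).
The pattern: 4th Saturday of the month.
February 2014 — 4th Saturday is February 22, 2014.
4th Saturday of March 2014: March 22, 2014.
4th Saturday of April 2014: April 26, 2014.
4th Saturday of May 2014: May 24, 2014.
June 2014 — 4th Saturday is June 28, 2014.
4th Saturday of July 2014: July 26, 2014.
4th Saturday of August 2014: August 23, 2014.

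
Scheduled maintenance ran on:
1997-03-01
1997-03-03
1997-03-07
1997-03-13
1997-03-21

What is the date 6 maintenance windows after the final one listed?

The spacing grows by 2 each time: 2, 4, 6, 8 days.
Next gap: 10 days. 1997-03-21 + 10 days = 1997-03-31.
Next gap: 12 days. 1997-03-31 + 12 days = 1997-04-12.
Next gap: 14 days. 1997-04-12 + 14 days = 1997-04-26.
Next gap: 16 days. 1997-04-26 + 16 days = 1997-05-12.
Next gap: 18 days. 1997-05-12 + 18 days = 1997-05-30.
Next gap: 20 days. 1997-05-30 + 20 days = 1997-06-19.

1997-06-19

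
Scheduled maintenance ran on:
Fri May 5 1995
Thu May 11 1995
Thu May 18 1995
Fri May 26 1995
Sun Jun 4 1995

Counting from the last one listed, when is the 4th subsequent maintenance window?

The spacing grows by 1 each time: 6, 7, 8, 9 days.
Next gap: 10 days. Sun Jun 4 1995 + 10 days = Wed Jun 14 1995.
Next gap: 11 days. Wed Jun 14 1995 + 11 days = Sun Jun 25 1995.
Next gap: 12 days. Sun Jun 25 1995 + 12 days = Fri Jul 7 1995.
Next gap: 13 days. Fri Jul 7 1995 + 13 days = Thu Jul 20 1995.

Thu Jul 20 1995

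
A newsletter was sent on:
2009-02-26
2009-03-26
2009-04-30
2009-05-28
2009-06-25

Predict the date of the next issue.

2009-07-30

All Thursdays; the gaps (28, 35, 28, 28) vary with month length.
This is the last Thursday of each month.
Last Thursday of July 2009: 2009-07-30.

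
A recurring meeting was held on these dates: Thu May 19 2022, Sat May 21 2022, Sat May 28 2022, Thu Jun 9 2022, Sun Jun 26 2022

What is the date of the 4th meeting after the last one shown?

Sat Oct 22 2022

Intervals are 2, 7, 12, 17 days — an arithmetic progression with common difference 5.
Next gap: 22 days. Sun Jun 26 2022 + 22 days = Mon Jul 18 2022.
Next gap: 27 days. Mon Jul 18 2022 + 27 days = Sun Aug 14 2022.
Next gap: 32 days. Sun Aug 14 2022 + 32 days = Thu Sep 15 2022.
Next gap: 37 days. Thu Sep 15 2022 + 37 days = Sat Oct 22 2022.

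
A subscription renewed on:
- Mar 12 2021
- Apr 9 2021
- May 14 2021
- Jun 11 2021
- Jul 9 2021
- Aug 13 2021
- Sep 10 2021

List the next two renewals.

Oct 8 2021, Nov 12 2021

All dates are Fridays, 28, 35, 28, 28, 35, 28 days apart.
Specifically, the 2nd Friday of each month.
2nd Friday of October 2021: Oct 8 2021.
2nd Friday of November 2021: Nov 12 2021.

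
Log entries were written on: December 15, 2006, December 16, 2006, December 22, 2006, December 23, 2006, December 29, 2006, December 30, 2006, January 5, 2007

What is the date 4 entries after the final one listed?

January 19, 2007

Gaps: 1, 6, 1, 6, 1, 6 days — not constant, but cyclic with period 2.
The events fall on every Friday and Saturday.
The following Saturday is January 6, 2007.
Next Friday: January 12, 2007.
Next Saturday: January 13, 2007.
Next Friday: January 19, 2007.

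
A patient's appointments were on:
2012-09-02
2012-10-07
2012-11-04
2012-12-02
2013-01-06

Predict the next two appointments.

All dates are Sundays, 35, 28, 28, 35 days apart.
Specifically, the 1st Sunday of each month.
1st Sunday of February 2013: 2013-02-03.
1st Sunday of March 2013: 2013-03-03.

2013-02-03, 2013-03-03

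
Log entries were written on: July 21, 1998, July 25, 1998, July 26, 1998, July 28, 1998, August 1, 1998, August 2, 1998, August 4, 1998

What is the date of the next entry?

Every event lands on a Tuesday or Saturday or Sunday (gaps cycle 4, 1, 2, 4, 1, 2).
So the schedule is: every Tuesday, Saturday and Sunday.
Next Saturday: August 8, 1998.

August 8, 1998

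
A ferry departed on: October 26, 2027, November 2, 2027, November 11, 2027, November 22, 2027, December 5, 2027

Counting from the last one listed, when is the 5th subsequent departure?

Intervals are 7, 9, 11, 13 days — an arithmetic progression with common difference 2.
Next gap: 15 days. December 5, 2027 + 15 days = December 20, 2027.
Next gap: 17 days. December 20, 2027 + 17 days = January 6, 2028.
Next gap: 19 days. January 6, 2028 + 19 days = January 25, 2028.
Next gap: 21 days. January 25, 2028 + 21 days = February 15, 2028.
Next gap: 23 days. February 15, 2028 + 23 days = March 9, 2028.

March 9, 2028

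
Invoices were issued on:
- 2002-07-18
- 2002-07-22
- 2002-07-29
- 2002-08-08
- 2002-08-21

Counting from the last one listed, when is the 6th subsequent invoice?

2003-01-09

Gaps: 4, 7, 10, 13 days — each gap is 3 larger than the previous one.
Next gap: 16 days. 2002-08-21 + 16 days = 2002-09-06.
Next gap: 19 days. 2002-09-06 + 19 days = 2002-09-25.
Next gap: 22 days. 2002-09-25 + 22 days = 2002-10-17.
Next gap: 25 days. 2002-10-17 + 25 days = 2002-11-11.
Next gap: 28 days. 2002-11-11 + 28 days = 2002-12-09.
Next gap: 31 days. 2002-12-09 + 31 days = 2003-01-09.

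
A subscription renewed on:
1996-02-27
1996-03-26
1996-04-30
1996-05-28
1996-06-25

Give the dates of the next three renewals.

1996-07-30, 1996-08-27, 1996-09-24

All Tuesdays; the gaps (28, 35, 28, 28) vary with month length.
This is the last Tuesday of each month.
Last Tuesday of July 1996: 1996-07-30.
Last Tuesday of August 1996: 1996-08-27.
September 1996 ends with Tuesday 1996-09-24.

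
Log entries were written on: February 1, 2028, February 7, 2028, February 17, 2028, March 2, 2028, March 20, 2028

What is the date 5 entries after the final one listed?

Gaps: 6, 10, 14, 18 days — each gap is 4 larger than the previous one.
Next gap: 22 days. March 20, 2028 + 22 days = April 11, 2028.
Next gap: 26 days. April 11, 2028 + 26 days = May 7, 2028.
Next gap: 30 days. May 7, 2028 + 30 days = June 6, 2028.
Next gap: 34 days. June 6, 2028 + 34 days = July 10, 2028.
Next gap: 38 days. July 10, 2028 + 38 days = August 17, 2028.

August 17, 2028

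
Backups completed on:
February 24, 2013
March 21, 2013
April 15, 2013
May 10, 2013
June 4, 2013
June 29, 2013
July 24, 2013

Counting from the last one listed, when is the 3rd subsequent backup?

October 7, 2013

Every event comes 25 days after the last (25, 25, 25, 25, 25, 25).
July 24, 2013 + 25 days = August 18, 2013.
August 18, 2013 + 25 days = September 12, 2013.
September 12, 2013 + 25 days = October 7, 2013.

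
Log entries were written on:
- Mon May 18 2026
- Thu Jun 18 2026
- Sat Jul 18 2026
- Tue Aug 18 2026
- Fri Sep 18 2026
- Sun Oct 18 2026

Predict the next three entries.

Wed Nov 18 2026, Fri Dec 18 2026, Mon Jan 18 2027

Each date is the 18th; the gaps (31, 30, 31, 31, 30) track the month lengths.
The rule is the 18th of each month.
November 2026: Wed Nov 18 2026.
Next: December 2026 → Fri Dec 18 2026.
January 2027: Mon Jan 18 2027.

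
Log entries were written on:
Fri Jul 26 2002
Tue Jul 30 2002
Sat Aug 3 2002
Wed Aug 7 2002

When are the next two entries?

Sun Aug 11 2002, Thu Aug 15 2002

The spacing is 4, 4, 4 days — always 4 days.
Wed Aug 7 2002 + 4 days = Sun Aug 11 2002.
Sun Aug 11 2002 + 4 days = Thu Aug 15 2002.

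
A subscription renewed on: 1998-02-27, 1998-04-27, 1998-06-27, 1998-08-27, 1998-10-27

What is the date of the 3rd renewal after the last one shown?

1999-04-27

Gaps: 59, 61, 61, 61 days — not constant. Every event is on the 27th of the month.
Pattern: the 27th of every 2 months.
Next: December 1998 → 1998-12-27.
February 1999: 1999-02-27.
April 1999: 1999-04-27.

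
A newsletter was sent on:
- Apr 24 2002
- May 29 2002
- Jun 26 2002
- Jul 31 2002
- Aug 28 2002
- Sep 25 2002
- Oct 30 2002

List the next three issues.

Every date is a Wednesday; gaps 35, 28, 35, 28, 28, 35 days.
Each is the last Wednesday of its month (at least one falls on the 29th or later, ruling out '4th Wednesday').
November 2002 ends with Wednesday Nov 27 2002.
Last Wednesday of December 2002: Dec 25 2002.
Last Wednesday of January 2003: Jan 29 2003.

Nov 27 2002, Dec 25 2002, Jan 29 2003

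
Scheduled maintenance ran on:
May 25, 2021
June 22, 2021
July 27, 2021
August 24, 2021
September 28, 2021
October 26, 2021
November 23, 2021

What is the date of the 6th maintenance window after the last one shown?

All dates are Tuesdays, 28, 35, 28, 35, 28, 28 days apart.
Specifically, the 4th Tuesday of each month.
4th Tuesday of December 2021: December 28, 2021.
January 2022 — 4th Tuesday is January 25, 2022.
February 2022 — 4th Tuesday is February 22, 2022.
March 2022 — 4th Tuesday is March 22, 2022.
4th Tuesday of April 2022: April 26, 2022.
May 2022 — 4th Tuesday is May 24, 2022.

May 24, 2022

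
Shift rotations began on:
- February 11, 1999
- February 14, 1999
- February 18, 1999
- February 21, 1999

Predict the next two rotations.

Gaps: 3, 4, 3 days — not constant, but cyclic with period 2.
The events fall on every Thursday and Sunday.
Next Thursday: February 25, 1999.
Next Sunday: February 28, 1999.

February 25, 1999; February 28, 1999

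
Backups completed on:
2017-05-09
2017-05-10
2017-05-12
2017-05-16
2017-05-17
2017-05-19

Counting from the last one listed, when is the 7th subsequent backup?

2017-06-06

Gaps: 1, 2, 4, 1, 2 days — not constant, but cyclic with period 3.
The events fall on every Tuesday, Wednesday and Friday.
Next Tuesday: 2017-05-23.
The following Wednesday is 2017-05-24.
The following Friday is 2017-05-26.
Next Tuesday: 2017-05-30.
Next Wednesday: 2017-05-31.
The following Friday is 2017-06-02.
The following Tuesday is 2017-06-06.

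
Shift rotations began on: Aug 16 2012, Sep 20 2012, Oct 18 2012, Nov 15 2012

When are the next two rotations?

These are Thursdays at 28- or 35-day spacing (35, 28, 28).
The pattern: 3rd Thursday of the month.
3rd Thursday of December 2012: Dec 20 2012.
January 2013 — 3rd Thursday is Jan 17 2013.

Dec 20 2012, Jan 17 2013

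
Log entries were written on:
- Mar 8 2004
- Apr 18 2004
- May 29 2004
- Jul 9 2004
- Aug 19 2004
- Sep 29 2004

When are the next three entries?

The spacing is 41, 41, 41, 41, 41 days — always 41 days.
Sep 29 2004 + 41 days = Nov 9 2004.
Nov 9 2004 + 41 days = Dec 20 2004.
Dec 20 2004 + 41 days = Jan 30 2005.

Nov 9 2004, Dec 20 2004, Jan 30 2005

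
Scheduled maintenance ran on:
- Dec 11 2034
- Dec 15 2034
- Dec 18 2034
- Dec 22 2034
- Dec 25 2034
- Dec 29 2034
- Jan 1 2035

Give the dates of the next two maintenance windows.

Jan 5 2035, Jan 8 2035

Gaps: 4, 3, 4, 3, 4, 3 days — not constant, but cyclic with period 2.
The events fall on every Monday and Friday.
Next Friday: Jan 5 2035.
Next Monday: Jan 8 2035.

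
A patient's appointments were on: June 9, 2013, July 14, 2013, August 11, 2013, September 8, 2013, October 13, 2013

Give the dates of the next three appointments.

November 10, 2013; December 8, 2013; January 12, 2014

Gaps: 35, 28, 28, 35 days — a mix of 28 and 35. Every date is a Sunday.
Each is the 2nd Sunday of its month.
November 2013 — 2nd Sunday is November 10, 2013.
December 2013 — 2nd Sunday is December 8, 2013.
2nd Sunday of January 2014: January 12, 2014.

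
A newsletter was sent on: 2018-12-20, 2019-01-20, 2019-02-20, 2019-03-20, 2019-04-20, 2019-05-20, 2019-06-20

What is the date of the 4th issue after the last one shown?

2019-10-20

The day-of-month is always 20 (31, 31, 28, 31, 30, 31 days between events).
So this recurs on the 20th of each month.
Next: July 2019 → 2019-07-20.
Next: August 2019 → 2019-08-20.
September 2019: 2019-09-20.
October 2019: 2019-10-20.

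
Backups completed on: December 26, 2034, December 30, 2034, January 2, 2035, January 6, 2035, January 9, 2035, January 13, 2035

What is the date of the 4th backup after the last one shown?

January 27, 2035

The gap pattern 4, 3, 4, 3, 4 repeats every 2 events.
These are the Tuesdays and Saturdays of each week.
The following Tuesday is January 16, 2035.
The following Saturday is January 20, 2035.
Next Tuesday: January 23, 2035.
Next Saturday: January 27, 2035.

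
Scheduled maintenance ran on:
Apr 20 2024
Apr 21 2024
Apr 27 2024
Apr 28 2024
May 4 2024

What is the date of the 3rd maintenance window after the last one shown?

The gap pattern 1, 6, 1, 6 repeats every 2 events.
These are the Saturdays and Sundays of each week.
The following Sunday is May 5 2024.
Next Saturday: May 11 2024.
Next Sunday: May 12 2024.

May 12 2024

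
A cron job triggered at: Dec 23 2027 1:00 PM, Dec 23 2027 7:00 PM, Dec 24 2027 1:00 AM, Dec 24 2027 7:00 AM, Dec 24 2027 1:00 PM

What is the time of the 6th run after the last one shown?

Dec 26 2027 1:00 AM

Spacing: 6, 6, 6, 6 h — constant 6 h.
Dec 24 2027 1:00 PM + 6 h = Dec 24 2027 7:00 PM.
Dec 24 2027 7:00 PM + 6 h = Dec 25 2027 1:00 AM.
Dec 25 2027 1:00 AM + 6 h = Dec 25 2027 7:00 AM.
Dec 25 2027 7:00 AM + 6 h = Dec 25 2027 1:00 PM.
Dec 25 2027 1:00 PM + 6 h = Dec 25 2027 7:00 PM.
Dec 25 2027 7:00 PM + 6 h = Dec 26 2027 1:00 AM.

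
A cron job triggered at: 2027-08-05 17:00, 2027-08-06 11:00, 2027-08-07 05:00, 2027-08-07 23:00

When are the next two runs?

Gaps: 18, 18, 18 hours — each event is 18 hours after the previous one.
2027-08-07 23:00 + 18 h = 2027-08-08 17:00.
2027-08-08 17:00 + 18 h = 2027-08-09 11:00.

2027-08-08 17:00, 2027-08-09 11:00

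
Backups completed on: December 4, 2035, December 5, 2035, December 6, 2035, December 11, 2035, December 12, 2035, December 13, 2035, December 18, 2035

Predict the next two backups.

December 19, 2035; December 20, 2035

The gap pattern 1, 1, 5, 1, 1, 5 repeats every 3 events.
These are the Tuesdays, Wednesdays and Thursdays of each week.
The following Wednesday is December 19, 2035.
The following Thursday is December 20, 2035.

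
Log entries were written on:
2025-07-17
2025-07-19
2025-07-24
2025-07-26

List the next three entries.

2025-07-31, 2025-08-02, 2025-08-07

Gaps: 2, 5, 2 days — not constant, but cyclic with period 2.
The events fall on every Thursday and Saturday.
The following Thursday is 2025-07-31.
Next Saturday: 2025-08-02.
Next Thursday: 2025-08-07.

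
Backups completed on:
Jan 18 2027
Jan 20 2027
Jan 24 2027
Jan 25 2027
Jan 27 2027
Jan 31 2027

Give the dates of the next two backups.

Feb 1 2027, Feb 3 2027

The gap pattern 2, 4, 1, 2, 4 repeats every 3 events.
These are the Mondays, Wednesdays and Sundays of each week.
The following Monday is Feb 1 2027.
The following Wednesday is Feb 3 2027.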